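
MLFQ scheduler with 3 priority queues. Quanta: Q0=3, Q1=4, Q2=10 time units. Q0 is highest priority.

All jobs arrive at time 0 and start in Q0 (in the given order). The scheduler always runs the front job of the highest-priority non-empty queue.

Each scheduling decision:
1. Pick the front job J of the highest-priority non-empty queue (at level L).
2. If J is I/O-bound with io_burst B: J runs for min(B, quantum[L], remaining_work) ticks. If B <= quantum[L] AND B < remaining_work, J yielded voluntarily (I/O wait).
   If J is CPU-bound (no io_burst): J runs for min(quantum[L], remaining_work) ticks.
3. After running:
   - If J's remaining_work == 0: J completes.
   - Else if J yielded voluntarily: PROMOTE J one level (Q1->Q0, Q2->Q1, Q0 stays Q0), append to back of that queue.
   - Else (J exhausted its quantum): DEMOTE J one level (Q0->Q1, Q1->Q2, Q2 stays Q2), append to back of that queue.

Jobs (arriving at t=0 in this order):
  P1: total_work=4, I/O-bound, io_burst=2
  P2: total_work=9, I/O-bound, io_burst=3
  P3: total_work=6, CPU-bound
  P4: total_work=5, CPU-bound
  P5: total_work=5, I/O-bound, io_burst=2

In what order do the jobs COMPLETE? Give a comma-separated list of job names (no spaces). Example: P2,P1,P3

t=0-2: P1@Q0 runs 2, rem=2, I/O yield, promote→Q0. Q0=[P2,P3,P4,P5,P1] Q1=[] Q2=[]
t=2-5: P2@Q0 runs 3, rem=6, I/O yield, promote→Q0. Q0=[P3,P4,P5,P1,P2] Q1=[] Q2=[]
t=5-8: P3@Q0 runs 3, rem=3, quantum used, demote→Q1. Q0=[P4,P5,P1,P2] Q1=[P3] Q2=[]
t=8-11: P4@Q0 runs 3, rem=2, quantum used, demote→Q1. Q0=[P5,P1,P2] Q1=[P3,P4] Q2=[]
t=11-13: P5@Q0 runs 2, rem=3, I/O yield, promote→Q0. Q0=[P1,P2,P5] Q1=[P3,P4] Q2=[]
t=13-15: P1@Q0 runs 2, rem=0, completes. Q0=[P2,P5] Q1=[P3,P4] Q2=[]
t=15-18: P2@Q0 runs 3, rem=3, I/O yield, promote→Q0. Q0=[P5,P2] Q1=[P3,P4] Q2=[]
t=18-20: P5@Q0 runs 2, rem=1, I/O yield, promote→Q0. Q0=[P2,P5] Q1=[P3,P4] Q2=[]
t=20-23: P2@Q0 runs 3, rem=0, completes. Q0=[P5] Q1=[P3,P4] Q2=[]
t=23-24: P5@Q0 runs 1, rem=0, completes. Q0=[] Q1=[P3,P4] Q2=[]
t=24-27: P3@Q1 runs 3, rem=0, completes. Q0=[] Q1=[P4] Q2=[]
t=27-29: P4@Q1 runs 2, rem=0, completes. Q0=[] Q1=[] Q2=[]

Answer: P1,P2,P5,P3,P4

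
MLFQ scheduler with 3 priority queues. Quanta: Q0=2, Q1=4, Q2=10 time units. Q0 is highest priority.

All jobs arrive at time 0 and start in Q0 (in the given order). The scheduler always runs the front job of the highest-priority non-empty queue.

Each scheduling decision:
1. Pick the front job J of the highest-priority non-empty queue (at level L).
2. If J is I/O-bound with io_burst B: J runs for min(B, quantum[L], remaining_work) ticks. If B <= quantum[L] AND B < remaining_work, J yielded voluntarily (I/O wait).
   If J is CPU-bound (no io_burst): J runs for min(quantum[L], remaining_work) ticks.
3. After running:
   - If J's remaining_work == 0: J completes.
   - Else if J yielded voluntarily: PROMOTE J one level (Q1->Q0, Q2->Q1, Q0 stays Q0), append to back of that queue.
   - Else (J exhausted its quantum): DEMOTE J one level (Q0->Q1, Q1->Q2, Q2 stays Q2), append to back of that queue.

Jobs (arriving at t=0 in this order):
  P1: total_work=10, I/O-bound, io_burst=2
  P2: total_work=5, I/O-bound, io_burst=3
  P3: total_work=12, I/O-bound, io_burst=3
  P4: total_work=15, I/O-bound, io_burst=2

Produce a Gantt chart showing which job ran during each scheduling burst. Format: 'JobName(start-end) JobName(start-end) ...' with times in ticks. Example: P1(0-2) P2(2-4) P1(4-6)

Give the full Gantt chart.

t=0-2: P1@Q0 runs 2, rem=8, I/O yield, promote→Q0. Q0=[P2,P3,P4,P1] Q1=[] Q2=[]
t=2-4: P2@Q0 runs 2, rem=3, quantum used, demote→Q1. Q0=[P3,P4,P1] Q1=[P2] Q2=[]
t=4-6: P3@Q0 runs 2, rem=10, quantum used, demote→Q1. Q0=[P4,P1] Q1=[P2,P3] Q2=[]
t=6-8: P4@Q0 runs 2, rem=13, I/O yield, promote→Q0. Q0=[P1,P4] Q1=[P2,P3] Q2=[]
t=8-10: P1@Q0 runs 2, rem=6, I/O yield, promote→Q0. Q0=[P4,P1] Q1=[P2,P3] Q2=[]
t=10-12: P4@Q0 runs 2, rem=11, I/O yield, promote→Q0. Q0=[P1,P4] Q1=[P2,P3] Q2=[]
t=12-14: P1@Q0 runs 2, rem=4, I/O yield, promote→Q0. Q0=[P4,P1] Q1=[P2,P3] Q2=[]
t=14-16: P4@Q0 runs 2, rem=9, I/O yield, promote→Q0. Q0=[P1,P4] Q1=[P2,P3] Q2=[]
t=16-18: P1@Q0 runs 2, rem=2, I/O yield, promote→Q0. Q0=[P4,P1] Q1=[P2,P3] Q2=[]
t=18-20: P4@Q0 runs 2, rem=7, I/O yield, promote→Q0. Q0=[P1,P4] Q1=[P2,P3] Q2=[]
t=20-22: P1@Q0 runs 2, rem=0, completes. Q0=[P4] Q1=[P2,P3] Q2=[]
t=22-24: P4@Q0 runs 2, rem=5, I/O yield, promote→Q0. Q0=[P4] Q1=[P2,P3] Q2=[]
t=24-26: P4@Q0 runs 2, rem=3, I/O yield, promote→Q0. Q0=[P4] Q1=[P2,P3] Q2=[]
t=26-28: P4@Q0 runs 2, rem=1, I/O yield, promote→Q0. Q0=[P4] Q1=[P2,P3] Q2=[]
t=28-29: P4@Q0 runs 1, rem=0, completes. Q0=[] Q1=[P2,P3] Q2=[]
t=29-32: P2@Q1 runs 3, rem=0, completes. Q0=[] Q1=[P3] Q2=[]
t=32-35: P3@Q1 runs 3, rem=7, I/O yield, promote→Q0. Q0=[P3] Q1=[] Q2=[]
t=35-37: P3@Q0 runs 2, rem=5, quantum used, demote→Q1. Q0=[] Q1=[P3] Q2=[]
t=37-40: P3@Q1 runs 3, rem=2, I/O yield, promote→Q0. Q0=[P3] Q1=[] Q2=[]
t=40-42: P3@Q0 runs 2, rem=0, completes. Q0=[] Q1=[] Q2=[]

Answer: P1(0-2) P2(2-4) P3(4-6) P4(6-8) P1(8-10) P4(10-12) P1(12-14) P4(14-16) P1(16-18) P4(18-20) P1(20-22) P4(22-24) P4(24-26) P4(26-28) P4(28-29) P2(29-32) P3(32-35) P3(35-37) P3(37-40) P3(40-42)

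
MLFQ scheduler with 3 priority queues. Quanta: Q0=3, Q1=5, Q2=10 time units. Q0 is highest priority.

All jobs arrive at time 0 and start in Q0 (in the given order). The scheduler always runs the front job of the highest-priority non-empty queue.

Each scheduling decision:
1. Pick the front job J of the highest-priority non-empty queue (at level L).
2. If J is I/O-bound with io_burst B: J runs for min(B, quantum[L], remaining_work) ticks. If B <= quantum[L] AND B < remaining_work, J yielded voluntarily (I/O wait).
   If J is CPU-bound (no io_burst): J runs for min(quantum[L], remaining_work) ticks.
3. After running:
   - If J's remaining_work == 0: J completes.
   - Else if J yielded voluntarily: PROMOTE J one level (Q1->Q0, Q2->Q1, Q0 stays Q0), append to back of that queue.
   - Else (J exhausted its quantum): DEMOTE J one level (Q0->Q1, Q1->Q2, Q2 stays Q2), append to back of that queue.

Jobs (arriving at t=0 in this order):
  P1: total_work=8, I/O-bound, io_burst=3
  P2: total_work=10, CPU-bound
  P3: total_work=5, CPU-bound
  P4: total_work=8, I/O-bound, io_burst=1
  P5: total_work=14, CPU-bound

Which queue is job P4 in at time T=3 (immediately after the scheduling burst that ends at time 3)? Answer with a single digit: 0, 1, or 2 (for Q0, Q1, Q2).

t=0-3: P1@Q0 runs 3, rem=5, I/O yield, promote→Q0. Q0=[P2,P3,P4,P5,P1] Q1=[] Q2=[]
t=3-6: P2@Q0 runs 3, rem=7, quantum used, demote→Q1. Q0=[P3,P4,P5,P1] Q1=[P2] Q2=[]
t=6-9: P3@Q0 runs 3, rem=2, quantum used, demote→Q1. Q0=[P4,P5,P1] Q1=[P2,P3] Q2=[]
t=9-10: P4@Q0 runs 1, rem=7, I/O yield, promote→Q0. Q0=[P5,P1,P4] Q1=[P2,P3] Q2=[]
t=10-13: P5@Q0 runs 3, rem=11, quantum used, demote→Q1. Q0=[P1,P4] Q1=[P2,P3,P5] Q2=[]
t=13-16: P1@Q0 runs 3, rem=2, I/O yield, promote→Q0. Q0=[P4,P1] Q1=[P2,P3,P5] Q2=[]
t=16-17: P4@Q0 runs 1, rem=6, I/O yield, promote→Q0. Q0=[P1,P4] Q1=[P2,P3,P5] Q2=[]
t=17-19: P1@Q0 runs 2, rem=0, completes. Q0=[P4] Q1=[P2,P3,P5] Q2=[]
t=19-20: P4@Q0 runs 1, rem=5, I/O yield, promote→Q0. Q0=[P4] Q1=[P2,P3,P5] Q2=[]
t=20-21: P4@Q0 runs 1, rem=4, I/O yield, promote→Q0. Q0=[P4] Q1=[P2,P3,P5] Q2=[]
t=21-22: P4@Q0 runs 1, rem=3, I/O yield, promote→Q0. Q0=[P4] Q1=[P2,P3,P5] Q2=[]
t=22-23: P4@Q0 runs 1, rem=2, I/O yield, promote→Q0. Q0=[P4] Q1=[P2,P3,P5] Q2=[]
t=23-24: P4@Q0 runs 1, rem=1, I/O yield, promote→Q0. Q0=[P4] Q1=[P2,P3,P5] Q2=[]
t=24-25: P4@Q0 runs 1, rem=0, completes. Q0=[] Q1=[P2,P3,P5] Q2=[]
t=25-30: P2@Q1 runs 5, rem=2, quantum used, demote→Q2. Q0=[] Q1=[P3,P5] Q2=[P2]
t=30-32: P3@Q1 runs 2, rem=0, completes. Q0=[] Q1=[P5] Q2=[P2]
t=32-37: P5@Q1 runs 5, rem=6, quantum used, demote→Q2. Q0=[] Q1=[] Q2=[P2,P5]
t=37-39: P2@Q2 runs 2, rem=0, completes. Q0=[] Q1=[] Q2=[P5]
t=39-45: P5@Q2 runs 6, rem=0, completes. Q0=[] Q1=[] Q2=[]

Answer: 0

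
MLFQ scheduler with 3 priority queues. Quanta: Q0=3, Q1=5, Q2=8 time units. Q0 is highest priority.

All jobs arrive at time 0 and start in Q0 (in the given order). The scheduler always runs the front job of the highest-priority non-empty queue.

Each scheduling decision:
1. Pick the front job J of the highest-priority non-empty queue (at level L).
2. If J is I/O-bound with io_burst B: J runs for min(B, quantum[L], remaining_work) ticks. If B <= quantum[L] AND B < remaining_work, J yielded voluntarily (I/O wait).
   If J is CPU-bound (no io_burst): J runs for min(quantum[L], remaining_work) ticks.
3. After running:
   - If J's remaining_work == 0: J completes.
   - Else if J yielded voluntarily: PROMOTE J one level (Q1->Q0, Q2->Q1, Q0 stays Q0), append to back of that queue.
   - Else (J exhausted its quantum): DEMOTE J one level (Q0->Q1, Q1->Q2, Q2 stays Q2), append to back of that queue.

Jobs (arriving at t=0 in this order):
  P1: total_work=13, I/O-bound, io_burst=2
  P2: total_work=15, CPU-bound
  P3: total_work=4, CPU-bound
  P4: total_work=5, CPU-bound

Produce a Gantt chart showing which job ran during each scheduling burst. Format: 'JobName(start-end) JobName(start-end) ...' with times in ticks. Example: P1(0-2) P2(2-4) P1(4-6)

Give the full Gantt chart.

Answer: P1(0-2) P2(2-5) P3(5-8) P4(8-11) P1(11-13) P1(13-15) P1(15-17) P1(17-19) P1(19-21) P1(21-22) P2(22-27) P3(27-28) P4(28-30) P2(30-37)

Derivation:
t=0-2: P1@Q0 runs 2, rem=11, I/O yield, promote→Q0. Q0=[P2,P3,P4,P1] Q1=[] Q2=[]
t=2-5: P2@Q0 runs 3, rem=12, quantum used, demote→Q1. Q0=[P3,P4,P1] Q1=[P2] Q2=[]
t=5-8: P3@Q0 runs 3, rem=1, quantum used, demote→Q1. Q0=[P4,P1] Q1=[P2,P3] Q2=[]
t=8-11: P4@Q0 runs 3, rem=2, quantum used, demote→Q1. Q0=[P1] Q1=[P2,P3,P4] Q2=[]
t=11-13: P1@Q0 runs 2, rem=9, I/O yield, promote→Q0. Q0=[P1] Q1=[P2,P3,P4] Q2=[]
t=13-15: P1@Q0 runs 2, rem=7, I/O yield, promote→Q0. Q0=[P1] Q1=[P2,P3,P4] Q2=[]
t=15-17: P1@Q0 runs 2, rem=5, I/O yield, promote→Q0. Q0=[P1] Q1=[P2,P3,P4] Q2=[]
t=17-19: P1@Q0 runs 2, rem=3, I/O yield, promote→Q0. Q0=[P1] Q1=[P2,P3,P4] Q2=[]
t=19-21: P1@Q0 runs 2, rem=1, I/O yield, promote→Q0. Q0=[P1] Q1=[P2,P3,P4] Q2=[]
t=21-22: P1@Q0 runs 1, rem=0, completes. Q0=[] Q1=[P2,P3,P4] Q2=[]
t=22-27: P2@Q1 runs 5, rem=7, quantum used, demote→Q2. Q0=[] Q1=[P3,P4] Q2=[P2]
t=27-28: P3@Q1 runs 1, rem=0, completes. Q0=[] Q1=[P4] Q2=[P2]
t=28-30: P4@Q1 runs 2, rem=0, completes. Q0=[] Q1=[] Q2=[P2]
t=30-37: P2@Q2 runs 7, rem=0, completes. Q0=[] Q1=[] Q2=[]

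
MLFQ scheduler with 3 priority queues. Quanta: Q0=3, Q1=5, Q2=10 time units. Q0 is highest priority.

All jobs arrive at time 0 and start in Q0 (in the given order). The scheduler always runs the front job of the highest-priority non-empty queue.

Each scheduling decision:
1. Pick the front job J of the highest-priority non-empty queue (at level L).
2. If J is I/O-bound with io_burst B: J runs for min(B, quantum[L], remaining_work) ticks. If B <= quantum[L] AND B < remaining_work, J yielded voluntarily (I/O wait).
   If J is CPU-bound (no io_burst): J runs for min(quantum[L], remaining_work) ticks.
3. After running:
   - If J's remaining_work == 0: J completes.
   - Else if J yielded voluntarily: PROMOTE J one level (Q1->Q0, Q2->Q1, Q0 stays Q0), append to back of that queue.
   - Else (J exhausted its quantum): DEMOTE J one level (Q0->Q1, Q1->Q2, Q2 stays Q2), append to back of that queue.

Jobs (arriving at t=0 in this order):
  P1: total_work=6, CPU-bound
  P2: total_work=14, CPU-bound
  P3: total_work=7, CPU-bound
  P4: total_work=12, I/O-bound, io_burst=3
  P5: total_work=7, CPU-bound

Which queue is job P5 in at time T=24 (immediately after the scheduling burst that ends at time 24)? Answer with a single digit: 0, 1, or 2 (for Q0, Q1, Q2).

t=0-3: P1@Q0 runs 3, rem=3, quantum used, demote→Q1. Q0=[P2,P3,P4,P5] Q1=[P1] Q2=[]
t=3-6: P2@Q0 runs 3, rem=11, quantum used, demote→Q1. Q0=[P3,P4,P5] Q1=[P1,P2] Q2=[]
t=6-9: P3@Q0 runs 3, rem=4, quantum used, demote→Q1. Q0=[P4,P5] Q1=[P1,P2,P3] Q2=[]
t=9-12: P4@Q0 runs 3, rem=9, I/O yield, promote→Q0. Q0=[P5,P4] Q1=[P1,P2,P3] Q2=[]
t=12-15: P5@Q0 runs 3, rem=4, quantum used, demote→Q1. Q0=[P4] Q1=[P1,P2,P3,P5] Q2=[]
t=15-18: P4@Q0 runs 3, rem=6, I/O yield, promote→Q0. Q0=[P4] Q1=[P1,P2,P3,P5] Q2=[]
t=18-21: P4@Q0 runs 3, rem=3, I/O yield, promote→Q0. Q0=[P4] Q1=[P1,P2,P3,P5] Q2=[]
t=21-24: P4@Q0 runs 3, rem=0, completes. Q0=[] Q1=[P1,P2,P3,P5] Q2=[]
t=24-27: P1@Q1 runs 3, rem=0, completes. Q0=[] Q1=[P2,P3,P5] Q2=[]
t=27-32: P2@Q1 runs 5, rem=6, quantum used, demote→Q2. Q0=[] Q1=[P3,P5] Q2=[P2]
t=32-36: P3@Q1 runs 4, rem=0, completes. Q0=[] Q1=[P5] Q2=[P2]
t=36-40: P5@Q1 runs 4, rem=0, completes. Q0=[] Q1=[] Q2=[P2]
t=40-46: P2@Q2 runs 6, rem=0, completes. Q0=[] Q1=[] Q2=[]

Answer: 1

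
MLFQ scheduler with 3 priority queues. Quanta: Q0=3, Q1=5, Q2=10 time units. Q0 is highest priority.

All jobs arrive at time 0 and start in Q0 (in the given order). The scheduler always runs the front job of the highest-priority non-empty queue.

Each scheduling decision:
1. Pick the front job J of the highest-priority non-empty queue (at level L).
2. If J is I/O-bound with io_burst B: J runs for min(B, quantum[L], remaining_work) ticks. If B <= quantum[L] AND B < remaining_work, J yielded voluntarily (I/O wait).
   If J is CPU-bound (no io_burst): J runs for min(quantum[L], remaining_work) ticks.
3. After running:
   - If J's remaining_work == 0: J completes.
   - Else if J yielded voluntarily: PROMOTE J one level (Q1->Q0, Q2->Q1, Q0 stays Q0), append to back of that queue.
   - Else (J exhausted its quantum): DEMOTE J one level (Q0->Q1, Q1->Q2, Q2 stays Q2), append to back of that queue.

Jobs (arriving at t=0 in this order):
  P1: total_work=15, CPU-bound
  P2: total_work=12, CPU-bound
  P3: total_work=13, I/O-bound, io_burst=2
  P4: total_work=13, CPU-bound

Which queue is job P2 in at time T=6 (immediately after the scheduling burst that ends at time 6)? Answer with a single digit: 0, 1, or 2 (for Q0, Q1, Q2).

t=0-3: P1@Q0 runs 3, rem=12, quantum used, demote→Q1. Q0=[P2,P3,P4] Q1=[P1] Q2=[]
t=3-6: P2@Q0 runs 3, rem=9, quantum used, demote→Q1. Q0=[P3,P4] Q1=[P1,P2] Q2=[]
t=6-8: P3@Q0 runs 2, rem=11, I/O yield, promote→Q0. Q0=[P4,P3] Q1=[P1,P2] Q2=[]
t=8-11: P4@Q0 runs 3, rem=10, quantum used, demote→Q1. Q0=[P3] Q1=[P1,P2,P4] Q2=[]
t=11-13: P3@Q0 runs 2, rem=9, I/O yield, promote→Q0. Q0=[P3] Q1=[P1,P2,P4] Q2=[]
t=13-15: P3@Q0 runs 2, rem=7, I/O yield, promote→Q0. Q0=[P3] Q1=[P1,P2,P4] Q2=[]
t=15-17: P3@Q0 runs 2, rem=5, I/O yield, promote→Q0. Q0=[P3] Q1=[P1,P2,P4] Q2=[]
t=17-19: P3@Q0 runs 2, rem=3, I/O yield, promote→Q0. Q0=[P3] Q1=[P1,P2,P4] Q2=[]
t=19-21: P3@Q0 runs 2, rem=1, I/O yield, promote→Q0. Q0=[P3] Q1=[P1,P2,P4] Q2=[]
t=21-22: P3@Q0 runs 1, rem=0, completes. Q0=[] Q1=[P1,P2,P4] Q2=[]
t=22-27: P1@Q1 runs 5, rem=7, quantum used, demote→Q2. Q0=[] Q1=[P2,P4] Q2=[P1]
t=27-32: P2@Q1 runs 5, rem=4, quantum used, demote→Q2. Q0=[] Q1=[P4] Q2=[P1,P2]
t=32-37: P4@Q1 runs 5, rem=5, quantum used, demote→Q2. Q0=[] Q1=[] Q2=[P1,P2,P4]
t=37-44: P1@Q2 runs 7, rem=0, completes. Q0=[] Q1=[] Q2=[P2,P4]
t=44-48: P2@Q2 runs 4, rem=0, completes. Q0=[] Q1=[] Q2=[P4]
t=48-53: P4@Q2 runs 5, rem=0, completes. Q0=[] Q1=[] Q2=[]

Answer: 1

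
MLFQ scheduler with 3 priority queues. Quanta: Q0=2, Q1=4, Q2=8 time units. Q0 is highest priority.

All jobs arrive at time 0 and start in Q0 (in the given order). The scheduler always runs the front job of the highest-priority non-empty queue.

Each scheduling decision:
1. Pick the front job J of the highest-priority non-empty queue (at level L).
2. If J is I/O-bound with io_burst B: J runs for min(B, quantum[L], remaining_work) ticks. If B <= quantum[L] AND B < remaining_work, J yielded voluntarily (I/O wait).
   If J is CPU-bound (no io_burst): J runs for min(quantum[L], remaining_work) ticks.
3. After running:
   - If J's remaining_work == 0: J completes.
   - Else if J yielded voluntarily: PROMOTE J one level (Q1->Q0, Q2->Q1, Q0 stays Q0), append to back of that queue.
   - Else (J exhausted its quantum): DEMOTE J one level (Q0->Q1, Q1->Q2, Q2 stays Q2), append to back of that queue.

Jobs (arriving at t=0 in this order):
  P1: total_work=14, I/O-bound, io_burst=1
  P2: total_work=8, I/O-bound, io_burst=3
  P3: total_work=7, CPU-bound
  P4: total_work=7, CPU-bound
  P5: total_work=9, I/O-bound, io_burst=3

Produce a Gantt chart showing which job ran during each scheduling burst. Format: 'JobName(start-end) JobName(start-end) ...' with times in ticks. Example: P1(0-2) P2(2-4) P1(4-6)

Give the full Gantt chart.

t=0-1: P1@Q0 runs 1, rem=13, I/O yield, promote→Q0. Q0=[P2,P3,P4,P5,P1] Q1=[] Q2=[]
t=1-3: P2@Q0 runs 2, rem=6, quantum used, demote→Q1. Q0=[P3,P4,P5,P1] Q1=[P2] Q2=[]
t=3-5: P3@Q0 runs 2, rem=5, quantum used, demote→Q1. Q0=[P4,P5,P1] Q1=[P2,P3] Q2=[]
t=5-7: P4@Q0 runs 2, rem=5, quantum used, demote→Q1. Q0=[P5,P1] Q1=[P2,P3,P4] Q2=[]
t=7-9: P5@Q0 runs 2, rem=7, quantum used, demote→Q1. Q0=[P1] Q1=[P2,P3,P4,P5] Q2=[]
t=9-10: P1@Q0 runs 1, rem=12, I/O yield, promote→Q0. Q0=[P1] Q1=[P2,P3,P4,P5] Q2=[]
t=10-11: P1@Q0 runs 1, rem=11, I/O yield, promote→Q0. Q0=[P1] Q1=[P2,P3,P4,P5] Q2=[]
t=11-12: P1@Q0 runs 1, rem=10, I/O yield, promote→Q0. Q0=[P1] Q1=[P2,P3,P4,P5] Q2=[]
t=12-13: P1@Q0 runs 1, rem=9, I/O yield, promote→Q0. Q0=[P1] Q1=[P2,P3,P4,P5] Q2=[]
t=13-14: P1@Q0 runs 1, rem=8, I/O yield, promote→Q0. Q0=[P1] Q1=[P2,P3,P4,P5] Q2=[]
t=14-15: P1@Q0 runs 1, rem=7, I/O yield, promote→Q0. Q0=[P1] Q1=[P2,P3,P4,P5] Q2=[]
t=15-16: P1@Q0 runs 1, rem=6, I/O yield, promote→Q0. Q0=[P1] Q1=[P2,P3,P4,P5] Q2=[]
t=16-17: P1@Q0 runs 1, rem=5, I/O yield, promote→Q0. Q0=[P1] Q1=[P2,P3,P4,P5] Q2=[]
t=17-18: P1@Q0 runs 1, rem=4, I/O yield, promote→Q0. Q0=[P1] Q1=[P2,P3,P4,P5] Q2=[]
t=18-19: P1@Q0 runs 1, rem=3, I/O yield, promote→Q0. Q0=[P1] Q1=[P2,P3,P4,P5] Q2=[]
t=19-20: P1@Q0 runs 1, rem=2, I/O yield, promote→Q0. Q0=[P1] Q1=[P2,P3,P4,P5] Q2=[]
t=20-21: P1@Q0 runs 1, rem=1, I/O yield, promote→Q0. Q0=[P1] Q1=[P2,P3,P4,P5] Q2=[]
t=21-22: P1@Q0 runs 1, rem=0, completes. Q0=[] Q1=[P2,P3,P4,P5] Q2=[]
t=22-25: P2@Q1 runs 3, rem=3, I/O yield, promote→Q0. Q0=[P2] Q1=[P3,P4,P5] Q2=[]
t=25-27: P2@Q0 runs 2, rem=1, quantum used, demote→Q1. Q0=[] Q1=[P3,P4,P5,P2] Q2=[]
t=27-31: P3@Q1 runs 4, rem=1, quantum used, demote→Q2. Q0=[] Q1=[P4,P5,P2] Q2=[P3]
t=31-35: P4@Q1 runs 4, rem=1, quantum used, demote→Q2. Q0=[] Q1=[P5,P2] Q2=[P3,P4]
t=35-38: P5@Q1 runs 3, rem=4, I/O yield, promote→Q0. Q0=[P5] Q1=[P2] Q2=[P3,P4]
t=38-40: P5@Q0 runs 2, rem=2, quantum used, demote→Q1. Q0=[] Q1=[P2,P5] Q2=[P3,P4]
t=40-41: P2@Q1 runs 1, rem=0, completes. Q0=[] Q1=[P5] Q2=[P3,P4]
t=41-43: P5@Q1 runs 2, rem=0, completes. Q0=[] Q1=[] Q2=[P3,P4]
t=43-44: P3@Q2 runs 1, rem=0, completes. Q0=[] Q1=[] Q2=[P4]
t=44-45: P4@Q2 runs 1, rem=0, completes. Q0=[] Q1=[] Q2=[]

Answer: P1(0-1) P2(1-3) P3(3-5) P4(5-7) P5(7-9) P1(9-10) P1(10-11) P1(11-12) P1(12-13) P1(13-14) P1(14-15) P1(15-16) P1(16-17) P1(17-18) P1(18-19) P1(19-20) P1(20-21) P1(21-22) P2(22-25) P2(25-27) P3(27-31) P4(31-35) P5(35-38) P5(38-40) P2(40-41) P5(41-43) P3(43-44) P4(44-45)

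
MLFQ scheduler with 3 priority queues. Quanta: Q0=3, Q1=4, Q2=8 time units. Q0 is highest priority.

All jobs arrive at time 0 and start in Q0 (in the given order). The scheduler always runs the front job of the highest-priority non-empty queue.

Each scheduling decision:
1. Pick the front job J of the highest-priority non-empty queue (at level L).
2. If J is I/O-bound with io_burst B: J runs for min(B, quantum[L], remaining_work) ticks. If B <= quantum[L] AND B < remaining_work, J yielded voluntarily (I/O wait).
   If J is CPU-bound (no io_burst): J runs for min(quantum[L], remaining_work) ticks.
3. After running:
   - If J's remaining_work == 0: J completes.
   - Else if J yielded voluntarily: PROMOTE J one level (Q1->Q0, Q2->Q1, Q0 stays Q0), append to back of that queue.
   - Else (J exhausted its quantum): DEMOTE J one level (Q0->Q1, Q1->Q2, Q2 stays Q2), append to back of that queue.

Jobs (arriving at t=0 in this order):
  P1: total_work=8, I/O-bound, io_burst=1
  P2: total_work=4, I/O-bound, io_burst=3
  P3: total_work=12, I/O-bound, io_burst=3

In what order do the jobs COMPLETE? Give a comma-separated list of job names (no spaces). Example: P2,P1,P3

Answer: P2,P3,P1

Derivation:
t=0-1: P1@Q0 runs 1, rem=7, I/O yield, promote→Q0. Q0=[P2,P3,P1] Q1=[] Q2=[]
t=1-4: P2@Q0 runs 3, rem=1, I/O yield, promote→Q0. Q0=[P3,P1,P2] Q1=[] Q2=[]
t=4-7: P3@Q0 runs 3, rem=9, I/O yield, promote→Q0. Q0=[P1,P2,P3] Q1=[] Q2=[]
t=7-8: P1@Q0 runs 1, rem=6, I/O yield, promote→Q0. Q0=[P2,P3,P1] Q1=[] Q2=[]
t=8-9: P2@Q0 runs 1, rem=0, completes. Q0=[P3,P1] Q1=[] Q2=[]
t=9-12: P3@Q0 runs 3, rem=6, I/O yield, promote→Q0. Q0=[P1,P3] Q1=[] Q2=[]
t=12-13: P1@Q0 runs 1, rem=5, I/O yield, promote→Q0. Q0=[P3,P1] Q1=[] Q2=[]
t=13-16: P3@Q0 runs 3, rem=3, I/O yield, promote→Q0. Q0=[P1,P3] Q1=[] Q2=[]
t=16-17: P1@Q0 runs 1, rem=4, I/O yield, promote→Q0. Q0=[P3,P1] Q1=[] Q2=[]
t=17-20: P3@Q0 runs 3, rem=0, completes. Q0=[P1] Q1=[] Q2=[]
t=20-21: P1@Q0 runs 1, rem=3, I/O yield, promote→Q0. Q0=[P1] Q1=[] Q2=[]
t=21-22: P1@Q0 runs 1, rem=2, I/O yield, promote→Q0. Q0=[P1] Q1=[] Q2=[]
t=22-23: P1@Q0 runs 1, rem=1, I/O yield, promote→Q0. Q0=[P1] Q1=[] Q2=[]
t=23-24: P1@Q0 runs 1, rem=0, completes. Q0=[] Q1=[] Q2=[]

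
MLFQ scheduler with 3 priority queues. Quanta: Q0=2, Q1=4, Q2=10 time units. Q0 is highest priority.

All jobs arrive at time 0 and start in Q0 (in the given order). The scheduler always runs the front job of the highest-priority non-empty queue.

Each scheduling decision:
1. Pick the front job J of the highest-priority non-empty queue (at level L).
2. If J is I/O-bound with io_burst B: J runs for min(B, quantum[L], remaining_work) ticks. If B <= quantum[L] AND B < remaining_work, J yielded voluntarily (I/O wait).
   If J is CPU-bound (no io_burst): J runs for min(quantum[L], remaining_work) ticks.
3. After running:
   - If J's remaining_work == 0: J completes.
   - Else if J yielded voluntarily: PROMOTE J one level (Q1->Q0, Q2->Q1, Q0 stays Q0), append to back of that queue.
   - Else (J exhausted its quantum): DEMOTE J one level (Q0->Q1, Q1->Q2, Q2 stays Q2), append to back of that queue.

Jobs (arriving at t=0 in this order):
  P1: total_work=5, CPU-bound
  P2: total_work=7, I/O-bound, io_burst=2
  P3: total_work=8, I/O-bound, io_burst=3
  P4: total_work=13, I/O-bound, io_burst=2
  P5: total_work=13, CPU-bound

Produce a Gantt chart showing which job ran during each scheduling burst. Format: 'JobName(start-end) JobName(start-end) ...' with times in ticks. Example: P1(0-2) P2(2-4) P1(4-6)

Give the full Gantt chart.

t=0-2: P1@Q0 runs 2, rem=3, quantum used, demote→Q1. Q0=[P2,P3,P4,P5] Q1=[P1] Q2=[]
t=2-4: P2@Q0 runs 2, rem=5, I/O yield, promote→Q0. Q0=[P3,P4,P5,P2] Q1=[P1] Q2=[]
t=4-6: P3@Q0 runs 2, rem=6, quantum used, demote→Q1. Q0=[P4,P5,P2] Q1=[P1,P3] Q2=[]
t=6-8: P4@Q0 runs 2, rem=11, I/O yield, promote→Q0. Q0=[P5,P2,P4] Q1=[P1,P3] Q2=[]
t=8-10: P5@Q0 runs 2, rem=11, quantum used, demote→Q1. Q0=[P2,P4] Q1=[P1,P3,P5] Q2=[]
t=10-12: P2@Q0 runs 2, rem=3, I/O yield, promote→Q0. Q0=[P4,P2] Q1=[P1,P3,P5] Q2=[]
t=12-14: P4@Q0 runs 2, rem=9, I/O yield, promote→Q0. Q0=[P2,P4] Q1=[P1,P3,P5] Q2=[]
t=14-16: P2@Q0 runs 2, rem=1, I/O yield, promote→Q0. Q0=[P4,P2] Q1=[P1,P3,P5] Q2=[]
t=16-18: P4@Q0 runs 2, rem=7, I/O yield, promote→Q0. Q0=[P2,P4] Q1=[P1,P3,P5] Q2=[]
t=18-19: P2@Q0 runs 1, rem=0, completes. Q0=[P4] Q1=[P1,P3,P5] Q2=[]
t=19-21: P4@Q0 runs 2, rem=5, I/O yield, promote→Q0. Q0=[P4] Q1=[P1,P3,P5] Q2=[]
t=21-23: P4@Q0 runs 2, rem=3, I/O yield, promote→Q0. Q0=[P4] Q1=[P1,P3,P5] Q2=[]
t=23-25: P4@Q0 runs 2, rem=1, I/O yield, promote→Q0. Q0=[P4] Q1=[P1,P3,P5] Q2=[]
t=25-26: P4@Q0 runs 1, rem=0, completes. Q0=[] Q1=[P1,P3,P5] Q2=[]
t=26-29: P1@Q1 runs 3, rem=0, completes. Q0=[] Q1=[P3,P5] Q2=[]
t=29-32: P3@Q1 runs 3, rem=3, I/O yield, promote→Q0. Q0=[P3] Q1=[P5] Q2=[]
t=32-34: P3@Q0 runs 2, rem=1, quantum used, demote→Q1. Q0=[] Q1=[P5,P3] Q2=[]
t=34-38: P5@Q1 runs 4, rem=7, quantum used, demote→Q2. Q0=[] Q1=[P3] Q2=[P5]
t=38-39: P3@Q1 runs 1, rem=0, completes. Q0=[] Q1=[] Q2=[P5]
t=39-46: P5@Q2 runs 7, rem=0, completes. Q0=[] Q1=[] Q2=[]

Answer: P1(0-2) P2(2-4) P3(4-6) P4(6-8) P5(8-10) P2(10-12) P4(12-14) P2(14-16) P4(16-18) P2(18-19) P4(19-21) P4(21-23) P4(23-25) P4(25-26) P1(26-29) P3(29-32) P3(32-34) P5(34-38) P3(38-39) P5(39-46)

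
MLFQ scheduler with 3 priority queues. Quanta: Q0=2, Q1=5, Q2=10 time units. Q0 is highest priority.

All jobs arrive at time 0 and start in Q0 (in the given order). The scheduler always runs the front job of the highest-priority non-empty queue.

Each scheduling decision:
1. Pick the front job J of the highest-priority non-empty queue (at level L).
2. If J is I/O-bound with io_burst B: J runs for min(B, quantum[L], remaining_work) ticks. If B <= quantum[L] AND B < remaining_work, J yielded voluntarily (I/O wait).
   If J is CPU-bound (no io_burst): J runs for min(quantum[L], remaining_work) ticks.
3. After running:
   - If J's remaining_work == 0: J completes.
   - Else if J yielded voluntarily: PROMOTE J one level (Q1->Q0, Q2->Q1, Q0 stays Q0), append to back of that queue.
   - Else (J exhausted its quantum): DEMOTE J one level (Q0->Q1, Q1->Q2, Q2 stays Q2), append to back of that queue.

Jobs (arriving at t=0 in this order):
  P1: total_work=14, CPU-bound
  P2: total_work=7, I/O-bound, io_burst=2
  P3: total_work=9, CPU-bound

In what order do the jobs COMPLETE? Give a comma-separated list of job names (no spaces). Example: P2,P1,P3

Answer: P2,P1,P3

Derivation:
t=0-2: P1@Q0 runs 2, rem=12, quantum used, demote→Q1. Q0=[P2,P3] Q1=[P1] Q2=[]
t=2-4: P2@Q0 runs 2, rem=5, I/O yield, promote→Q0. Q0=[P3,P2] Q1=[P1] Q2=[]
t=4-6: P3@Q0 runs 2, rem=7, quantum used, demote→Q1. Q0=[P2] Q1=[P1,P3] Q2=[]
t=6-8: P2@Q0 runs 2, rem=3, I/O yield, promote→Q0. Q0=[P2] Q1=[P1,P3] Q2=[]
t=8-10: P2@Q0 runs 2, rem=1, I/O yield, promote→Q0. Q0=[P2] Q1=[P1,P3] Q2=[]
t=10-11: P2@Q0 runs 1, rem=0, completes. Q0=[] Q1=[P1,P3] Q2=[]
t=11-16: P1@Q1 runs 5, rem=7, quantum used, demote→Q2. Q0=[] Q1=[P3] Q2=[P1]
t=16-21: P3@Q1 runs 5, rem=2, quantum used, demote→Q2. Q0=[] Q1=[] Q2=[P1,P3]
t=21-28: P1@Q2 runs 7, rem=0, completes. Q0=[] Q1=[] Q2=[P3]
t=28-30: P3@Q2 runs 2, rem=0, completes. Q0=[] Q1=[] Q2=[]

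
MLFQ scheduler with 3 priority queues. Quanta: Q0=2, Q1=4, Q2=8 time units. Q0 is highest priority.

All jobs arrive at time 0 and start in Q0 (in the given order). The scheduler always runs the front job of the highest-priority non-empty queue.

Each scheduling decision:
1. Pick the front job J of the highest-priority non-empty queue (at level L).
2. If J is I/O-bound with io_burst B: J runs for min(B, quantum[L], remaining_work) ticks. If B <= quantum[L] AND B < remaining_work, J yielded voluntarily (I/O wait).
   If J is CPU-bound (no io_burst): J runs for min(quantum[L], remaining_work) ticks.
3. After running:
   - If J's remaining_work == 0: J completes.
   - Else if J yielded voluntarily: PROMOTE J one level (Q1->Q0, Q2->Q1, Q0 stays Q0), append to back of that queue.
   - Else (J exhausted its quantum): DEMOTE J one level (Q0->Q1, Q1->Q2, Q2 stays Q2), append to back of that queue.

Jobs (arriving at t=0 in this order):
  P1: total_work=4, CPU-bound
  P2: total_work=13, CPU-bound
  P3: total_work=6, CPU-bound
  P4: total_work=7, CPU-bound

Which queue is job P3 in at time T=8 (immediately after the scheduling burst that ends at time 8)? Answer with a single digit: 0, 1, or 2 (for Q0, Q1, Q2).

t=0-2: P1@Q0 runs 2, rem=2, quantum used, demote→Q1. Q0=[P2,P3,P4] Q1=[P1] Q2=[]
t=2-4: P2@Q0 runs 2, rem=11, quantum used, demote→Q1. Q0=[P3,P4] Q1=[P1,P2] Q2=[]
t=4-6: P3@Q0 runs 2, rem=4, quantum used, demote→Q1. Q0=[P4] Q1=[P1,P2,P3] Q2=[]
t=6-8: P4@Q0 runs 2, rem=5, quantum used, demote→Q1. Q0=[] Q1=[P1,P2,P3,P4] Q2=[]
t=8-10: P1@Q1 runs 2, rem=0, completes. Q0=[] Q1=[P2,P3,P4] Q2=[]
t=10-14: P2@Q1 runs 4, rem=7, quantum used, demote→Q2. Q0=[] Q1=[P3,P4] Q2=[P2]
t=14-18: P3@Q1 runs 4, rem=0, completes. Q0=[] Q1=[P4] Q2=[P2]
t=18-22: P4@Q1 runs 4, rem=1, quantum used, demote→Q2. Q0=[] Q1=[] Q2=[P2,P4]
t=22-29: P2@Q2 runs 7, rem=0, completes. Q0=[] Q1=[] Q2=[P4]
t=29-30: P4@Q2 runs 1, rem=0, completes. Q0=[] Q1=[] Q2=[]

Answer: 1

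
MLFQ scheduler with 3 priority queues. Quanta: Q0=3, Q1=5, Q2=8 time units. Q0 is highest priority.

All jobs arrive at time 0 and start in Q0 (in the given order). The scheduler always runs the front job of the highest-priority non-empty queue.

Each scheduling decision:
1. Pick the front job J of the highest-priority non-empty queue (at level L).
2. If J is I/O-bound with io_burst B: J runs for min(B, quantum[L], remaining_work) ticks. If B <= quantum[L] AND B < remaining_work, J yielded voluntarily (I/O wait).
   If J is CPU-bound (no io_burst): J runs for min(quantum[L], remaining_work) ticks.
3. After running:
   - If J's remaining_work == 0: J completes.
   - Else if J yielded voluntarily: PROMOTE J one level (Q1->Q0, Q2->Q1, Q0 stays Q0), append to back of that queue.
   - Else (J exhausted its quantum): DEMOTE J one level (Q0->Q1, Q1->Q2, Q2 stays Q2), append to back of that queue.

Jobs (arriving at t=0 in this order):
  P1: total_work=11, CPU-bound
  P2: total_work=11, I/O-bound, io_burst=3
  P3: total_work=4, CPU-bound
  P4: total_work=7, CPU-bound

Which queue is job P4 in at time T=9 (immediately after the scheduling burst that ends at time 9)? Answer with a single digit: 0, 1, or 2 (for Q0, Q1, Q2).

Answer: 0

Derivation:
t=0-3: P1@Q0 runs 3, rem=8, quantum used, demote→Q1. Q0=[P2,P3,P4] Q1=[P1] Q2=[]
t=3-6: P2@Q0 runs 3, rem=8, I/O yield, promote→Q0. Q0=[P3,P4,P2] Q1=[P1] Q2=[]
t=6-9: P3@Q0 runs 3, rem=1, quantum used, demote→Q1. Q0=[P4,P2] Q1=[P1,P3] Q2=[]
t=9-12: P4@Q0 runs 3, rem=4, quantum used, demote→Q1. Q0=[P2] Q1=[P1,P3,P4] Q2=[]
t=12-15: P2@Q0 runs 3, rem=5, I/O yield, promote→Q0. Q0=[P2] Q1=[P1,P3,P4] Q2=[]
t=15-18: P2@Q0 runs 3, rem=2, I/O yield, promote→Q0. Q0=[P2] Q1=[P1,P3,P4] Q2=[]
t=18-20: P2@Q0 runs 2, rem=0, completes. Q0=[] Q1=[P1,P3,P4] Q2=[]
t=20-25: P1@Q1 runs 5, rem=3, quantum used, demote→Q2. Q0=[] Q1=[P3,P4] Q2=[P1]
t=25-26: P3@Q1 runs 1, rem=0, completes. Q0=[] Q1=[P4] Q2=[P1]
t=26-30: P4@Q1 runs 4, rem=0, completes. Q0=[] Q1=[] Q2=[P1]
t=30-33: P1@Q2 runs 3, rem=0, completes. Q0=[] Q1=[] Q2=[]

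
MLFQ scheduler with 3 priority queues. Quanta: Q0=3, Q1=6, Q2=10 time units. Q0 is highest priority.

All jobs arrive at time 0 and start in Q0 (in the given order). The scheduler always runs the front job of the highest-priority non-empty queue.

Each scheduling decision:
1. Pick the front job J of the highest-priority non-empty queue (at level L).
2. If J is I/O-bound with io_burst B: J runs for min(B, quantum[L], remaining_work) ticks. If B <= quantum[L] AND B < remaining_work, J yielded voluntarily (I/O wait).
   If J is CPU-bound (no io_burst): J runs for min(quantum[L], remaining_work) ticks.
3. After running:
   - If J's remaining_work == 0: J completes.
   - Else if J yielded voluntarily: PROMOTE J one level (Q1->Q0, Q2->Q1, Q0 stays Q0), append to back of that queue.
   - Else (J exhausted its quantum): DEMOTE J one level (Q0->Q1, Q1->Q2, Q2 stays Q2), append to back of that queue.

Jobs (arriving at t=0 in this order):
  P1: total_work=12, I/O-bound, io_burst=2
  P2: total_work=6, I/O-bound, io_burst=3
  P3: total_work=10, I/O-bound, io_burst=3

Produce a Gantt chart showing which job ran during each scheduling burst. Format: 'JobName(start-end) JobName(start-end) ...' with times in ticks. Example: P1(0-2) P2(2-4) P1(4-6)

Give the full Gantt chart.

Answer: P1(0-2) P2(2-5) P3(5-8) P1(8-10) P2(10-13) P3(13-16) P1(16-18) P3(18-21) P1(21-23) P3(23-24) P1(24-26) P1(26-28)

Derivation:
t=0-2: P1@Q0 runs 2, rem=10, I/O yield, promote→Q0. Q0=[P2,P3,P1] Q1=[] Q2=[]
t=2-5: P2@Q0 runs 3, rem=3, I/O yield, promote→Q0. Q0=[P3,P1,P2] Q1=[] Q2=[]
t=5-8: P3@Q0 runs 3, rem=7, I/O yield, promote→Q0. Q0=[P1,P2,P3] Q1=[] Q2=[]
t=8-10: P1@Q0 runs 2, rem=8, I/O yield, promote→Q0. Q0=[P2,P3,P1] Q1=[] Q2=[]
t=10-13: P2@Q0 runs 3, rem=0, completes. Q0=[P3,P1] Q1=[] Q2=[]
t=13-16: P3@Q0 runs 3, rem=4, I/O yield, promote→Q0. Q0=[P1,P3] Q1=[] Q2=[]
t=16-18: P1@Q0 runs 2, rem=6, I/O yield, promote→Q0. Q0=[P3,P1] Q1=[] Q2=[]
t=18-21: P3@Q0 runs 3, rem=1, I/O yield, promote→Q0. Q0=[P1,P3] Q1=[] Q2=[]
t=21-23: P1@Q0 runs 2, rem=4, I/O yield, promote→Q0. Q0=[P3,P1] Q1=[] Q2=[]
t=23-24: P3@Q0 runs 1, rem=0, completes. Q0=[P1] Q1=[] Q2=[]
t=24-26: P1@Q0 runs 2, rem=2, I/O yield, promote→Q0. Q0=[P1] Q1=[] Q2=[]
t=26-28: P1@Q0 runs 2, rem=0, completes. Q0=[] Q1=[] Q2=[]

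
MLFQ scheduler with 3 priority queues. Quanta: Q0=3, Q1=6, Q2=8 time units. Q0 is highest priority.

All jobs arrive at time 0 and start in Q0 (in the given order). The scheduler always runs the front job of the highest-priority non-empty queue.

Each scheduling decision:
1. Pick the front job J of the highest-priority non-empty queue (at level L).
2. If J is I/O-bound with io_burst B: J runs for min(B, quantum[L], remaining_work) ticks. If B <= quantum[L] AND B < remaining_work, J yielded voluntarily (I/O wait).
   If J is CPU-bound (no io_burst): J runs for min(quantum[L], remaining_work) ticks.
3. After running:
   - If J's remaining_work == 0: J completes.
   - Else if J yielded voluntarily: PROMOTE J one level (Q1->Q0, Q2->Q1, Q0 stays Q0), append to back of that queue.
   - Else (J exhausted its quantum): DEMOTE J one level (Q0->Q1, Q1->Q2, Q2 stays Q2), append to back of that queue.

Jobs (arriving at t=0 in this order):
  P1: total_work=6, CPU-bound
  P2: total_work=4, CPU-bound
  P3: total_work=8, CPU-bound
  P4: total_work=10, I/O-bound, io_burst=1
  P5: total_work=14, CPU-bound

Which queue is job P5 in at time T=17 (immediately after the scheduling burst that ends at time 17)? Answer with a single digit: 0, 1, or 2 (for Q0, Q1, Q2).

Answer: 1

Derivation:
t=0-3: P1@Q0 runs 3, rem=3, quantum used, demote→Q1. Q0=[P2,P3,P4,P5] Q1=[P1] Q2=[]
t=3-6: P2@Q0 runs 3, rem=1, quantum used, demote→Q1. Q0=[P3,P4,P5] Q1=[P1,P2] Q2=[]
t=6-9: P3@Q0 runs 3, rem=5, quantum used, demote→Q1. Q0=[P4,P5] Q1=[P1,P2,P3] Q2=[]
t=9-10: P4@Q0 runs 1, rem=9, I/O yield, promote→Q0. Q0=[P5,P4] Q1=[P1,P2,P3] Q2=[]
t=10-13: P5@Q0 runs 3, rem=11, quantum used, demote→Q1. Q0=[P4] Q1=[P1,P2,P3,P5] Q2=[]
t=13-14: P4@Q0 runs 1, rem=8, I/O yield, promote→Q0. Q0=[P4] Q1=[P1,P2,P3,P5] Q2=[]
t=14-15: P4@Q0 runs 1, rem=7, I/O yield, promote→Q0. Q0=[P4] Q1=[P1,P2,P3,P5] Q2=[]
t=15-16: P4@Q0 runs 1, rem=6, I/O yield, promote→Q0. Q0=[P4] Q1=[P1,P2,P3,P5] Q2=[]
t=16-17: P4@Q0 runs 1, rem=5, I/O yield, promote→Q0. Q0=[P4] Q1=[P1,P2,P3,P5] Q2=[]
t=17-18: P4@Q0 runs 1, rem=4, I/O yield, promote→Q0. Q0=[P4] Q1=[P1,P2,P3,P5] Q2=[]
t=18-19: P4@Q0 runs 1, rem=3, I/O yield, promote→Q0. Q0=[P4] Q1=[P1,P2,P3,P5] Q2=[]
t=19-20: P4@Q0 runs 1, rem=2, I/O yield, promote→Q0. Q0=[P4] Q1=[P1,P2,P3,P5] Q2=[]
t=20-21: P4@Q0 runs 1, rem=1, I/O yield, promote→Q0. Q0=[P4] Q1=[P1,P2,P3,P5] Q2=[]
t=21-22: P4@Q0 runs 1, rem=0, completes. Q0=[] Q1=[P1,P2,P3,P5] Q2=[]
t=22-25: P1@Q1 runs 3, rem=0, completes. Q0=[] Q1=[P2,P3,P5] Q2=[]
t=25-26: P2@Q1 runs 1, rem=0, completes. Q0=[] Q1=[P3,P5] Q2=[]
t=26-31: P3@Q1 runs 5, rem=0, completes. Q0=[] Q1=[P5] Q2=[]
t=31-37: P5@Q1 runs 6, rem=5, quantum used, demote→Q2. Q0=[] Q1=[] Q2=[P5]
t=37-42: P5@Q2 runs 5, rem=0, completes. Q0=[] Q1=[] Q2=[]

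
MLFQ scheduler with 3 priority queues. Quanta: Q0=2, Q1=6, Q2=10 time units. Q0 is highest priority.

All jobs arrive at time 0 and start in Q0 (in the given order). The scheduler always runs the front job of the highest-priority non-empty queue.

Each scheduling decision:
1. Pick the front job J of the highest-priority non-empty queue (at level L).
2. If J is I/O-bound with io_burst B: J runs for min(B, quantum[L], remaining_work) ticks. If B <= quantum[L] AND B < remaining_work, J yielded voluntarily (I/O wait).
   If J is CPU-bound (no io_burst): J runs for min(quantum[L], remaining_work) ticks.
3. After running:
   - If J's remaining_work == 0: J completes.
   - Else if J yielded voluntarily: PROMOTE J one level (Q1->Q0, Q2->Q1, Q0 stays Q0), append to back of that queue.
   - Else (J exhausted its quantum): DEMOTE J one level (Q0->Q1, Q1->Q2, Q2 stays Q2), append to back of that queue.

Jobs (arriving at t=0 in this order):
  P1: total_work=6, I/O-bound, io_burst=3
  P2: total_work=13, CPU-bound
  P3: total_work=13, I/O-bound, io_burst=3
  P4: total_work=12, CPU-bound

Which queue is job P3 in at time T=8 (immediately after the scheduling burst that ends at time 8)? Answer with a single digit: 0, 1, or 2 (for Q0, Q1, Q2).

t=0-2: P1@Q0 runs 2, rem=4, quantum used, demote→Q1. Q0=[P2,P3,P4] Q1=[P1] Q2=[]
t=2-4: P2@Q0 runs 2, rem=11, quantum used, demote→Q1. Q0=[P3,P4] Q1=[P1,P2] Q2=[]
t=4-6: P3@Q0 runs 2, rem=11, quantum used, demote→Q1. Q0=[P4] Q1=[P1,P2,P3] Q2=[]
t=6-8: P4@Q0 runs 2, rem=10, quantum used, demote→Q1. Q0=[] Q1=[P1,P2,P3,P4] Q2=[]
t=8-11: P1@Q1 runs 3, rem=1, I/O yield, promote→Q0. Q0=[P1] Q1=[P2,P3,P4] Q2=[]
t=11-12: P1@Q0 runs 1, rem=0, completes. Q0=[] Q1=[P2,P3,P4] Q2=[]
t=12-18: P2@Q1 runs 6, rem=5, quantum used, demote→Q2. Q0=[] Q1=[P3,P4] Q2=[P2]
t=18-21: P3@Q1 runs 3, rem=8, I/O yield, promote→Q0. Q0=[P3] Q1=[P4] Q2=[P2]
t=21-23: P3@Q0 runs 2, rem=6, quantum used, demote→Q1. Q0=[] Q1=[P4,P3] Q2=[P2]
t=23-29: P4@Q1 runs 6, rem=4, quantum used, demote→Q2. Q0=[] Q1=[P3] Q2=[P2,P4]
t=29-32: P3@Q1 runs 3, rem=3, I/O yield, promote→Q0. Q0=[P3] Q1=[] Q2=[P2,P4]
t=32-34: P3@Q0 runs 2, rem=1, quantum used, demote→Q1. Q0=[] Q1=[P3] Q2=[P2,P4]
t=34-35: P3@Q1 runs 1, rem=0, completes. Q0=[] Q1=[] Q2=[P2,P4]
t=35-40: P2@Q2 runs 5, rem=0, completes. Q0=[] Q1=[] Q2=[P4]
t=40-44: P4@Q2 runs 4, rem=0, completes. Q0=[] Q1=[] Q2=[]

Answer: 1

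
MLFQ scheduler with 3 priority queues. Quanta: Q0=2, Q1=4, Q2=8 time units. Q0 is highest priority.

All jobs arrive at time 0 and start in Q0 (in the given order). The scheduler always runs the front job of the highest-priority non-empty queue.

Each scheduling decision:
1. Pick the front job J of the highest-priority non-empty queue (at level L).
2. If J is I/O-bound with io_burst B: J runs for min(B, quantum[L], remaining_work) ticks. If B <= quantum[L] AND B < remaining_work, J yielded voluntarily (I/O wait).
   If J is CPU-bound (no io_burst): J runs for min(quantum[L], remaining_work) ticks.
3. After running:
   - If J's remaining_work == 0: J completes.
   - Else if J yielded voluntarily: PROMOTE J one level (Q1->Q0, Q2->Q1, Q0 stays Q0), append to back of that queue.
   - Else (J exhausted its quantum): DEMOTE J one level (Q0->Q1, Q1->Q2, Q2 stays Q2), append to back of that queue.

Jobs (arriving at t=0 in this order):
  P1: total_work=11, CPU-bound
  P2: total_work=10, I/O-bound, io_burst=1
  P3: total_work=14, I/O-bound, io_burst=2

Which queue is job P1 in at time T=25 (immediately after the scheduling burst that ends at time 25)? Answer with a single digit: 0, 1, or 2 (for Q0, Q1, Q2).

Answer: 1

Derivation:
t=0-2: P1@Q0 runs 2, rem=9, quantum used, demote→Q1. Q0=[P2,P3] Q1=[P1] Q2=[]
t=2-3: P2@Q0 runs 1, rem=9, I/O yield, promote→Q0. Q0=[P3,P2] Q1=[P1] Q2=[]
t=3-5: P3@Q0 runs 2, rem=12, I/O yield, promote→Q0. Q0=[P2,P3] Q1=[P1] Q2=[]
t=5-6: P2@Q0 runs 1, rem=8, I/O yield, promote→Q0. Q0=[P3,P2] Q1=[P1] Q2=[]
t=6-8: P3@Q0 runs 2, rem=10, I/O yield, promote→Q0. Q0=[P2,P3] Q1=[P1] Q2=[]
t=8-9: P2@Q0 runs 1, rem=7, I/O yield, promote→Q0. Q0=[P3,P2] Q1=[P1] Q2=[]
t=9-11: P3@Q0 runs 2, rem=8, I/O yield, promote→Q0. Q0=[P2,P3] Q1=[P1] Q2=[]
t=11-12: P2@Q0 runs 1, rem=6, I/O yield, promote→Q0. Q0=[P3,P2] Q1=[P1] Q2=[]
t=12-14: P3@Q0 runs 2, rem=6, I/O yield, promote→Q0. Q0=[P2,P3] Q1=[P1] Q2=[]
t=14-15: P2@Q0 runs 1, rem=5, I/O yield, promote→Q0. Q0=[P3,P2] Q1=[P1] Q2=[]
t=15-17: P3@Q0 runs 2, rem=4, I/O yield, promote→Q0. Q0=[P2,P3] Q1=[P1] Q2=[]
t=17-18: P2@Q0 runs 1, rem=4, I/O yield, promote→Q0. Q0=[P3,P2] Q1=[P1] Q2=[]
t=18-20: P3@Q0 runs 2, rem=2, I/O yield, promote→Q0. Q0=[P2,P3] Q1=[P1] Q2=[]
t=20-21: P2@Q0 runs 1, rem=3, I/O yield, promote→Q0. Q0=[P3,P2] Q1=[P1] Q2=[]
t=21-23: P3@Q0 runs 2, rem=0, completes. Q0=[P2] Q1=[P1] Q2=[]
t=23-24: P2@Q0 runs 1, rem=2, I/O yield, promote→Q0. Q0=[P2] Q1=[P1] Q2=[]
t=24-25: P2@Q0 runs 1, rem=1, I/O yield, promote→Q0. Q0=[P2] Q1=[P1] Q2=[]
t=25-26: P2@Q0 runs 1, rem=0, completes. Q0=[] Q1=[P1] Q2=[]
t=26-30: P1@Q1 runs 4, rem=5, quantum used, demote→Q2. Q0=[] Q1=[] Q2=[P1]
t=30-35: P1@Q2 runs 5, rem=0, completes. Q0=[] Q1=[] Q2=[]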